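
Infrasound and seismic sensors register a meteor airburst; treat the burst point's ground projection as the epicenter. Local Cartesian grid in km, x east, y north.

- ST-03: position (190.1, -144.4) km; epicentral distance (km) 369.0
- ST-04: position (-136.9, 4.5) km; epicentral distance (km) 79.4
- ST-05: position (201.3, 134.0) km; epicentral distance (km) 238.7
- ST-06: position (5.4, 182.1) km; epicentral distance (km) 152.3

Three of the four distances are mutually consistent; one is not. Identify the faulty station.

ST-05

Solve using three stations at a time. Using ST-03, ST-04, ST-06 (subtract circle equations pairwise → linear system) gives (x, y) ≈ (-105.0, 77.2).
Distances from that point to each station vs reported:
  ST-03: calculated 369.0 vs reported 369.0 → residual 0.0 km
  ST-04: calculated 79.4 vs reported 79.4 → residual 0.0 km
  ST-05: calculated 311.5 vs reported 238.7 → residual 72.8 km
  ST-06: calculated 152.3 vs reported 152.3 → residual 0.0 km
ST-03, ST-04, ST-06 are mutually consistent (residuals ≈ 0); ST-05 is off by 72.8 km.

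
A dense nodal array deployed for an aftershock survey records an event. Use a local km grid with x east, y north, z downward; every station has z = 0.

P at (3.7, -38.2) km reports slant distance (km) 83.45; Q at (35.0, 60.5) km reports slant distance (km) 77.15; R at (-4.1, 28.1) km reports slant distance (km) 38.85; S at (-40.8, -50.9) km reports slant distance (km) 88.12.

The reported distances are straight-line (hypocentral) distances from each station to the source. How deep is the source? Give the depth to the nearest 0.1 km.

z ≈ 27.2 km

Each station gives a sphere (x−x_i)² + (y−y_i)² + z² = d_i² (stations at z=0).
Subtracting the P sphere from Q and R: z² cancels, leaving linear equations in x and y:
62.6 x + 197.4 y = 4424.10
-15.6 x + 132.6 y = 4788.07
Solving: x ≈ -31.505, y ≈ 32.403 km (keep extra digits for the depth step; rounded: -31.5, 32.4).
Then from the P sphere: z² = 83.45² − (x − 3.7)² − (y + 38.2)² with x = -31.505, y = 32.403, so z ≈ 27.198 ≈ 27.2 km.
Check against S (with the unrounded solution): distance 88.12 ≈ 88.12 km. ✓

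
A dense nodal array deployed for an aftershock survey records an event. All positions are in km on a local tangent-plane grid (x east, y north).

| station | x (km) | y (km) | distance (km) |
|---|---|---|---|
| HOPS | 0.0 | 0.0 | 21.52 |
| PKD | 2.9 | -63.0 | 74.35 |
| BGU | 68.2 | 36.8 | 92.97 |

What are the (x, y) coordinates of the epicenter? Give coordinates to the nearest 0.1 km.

-20.1 km east, 7.7 km north

Circle about each station: x² + y² = 21.52²; (x − 2.9)² + (y + 63.0)² = 74.35²; (x − 68.2)² + (y − 36.8)² = 92.97².
Subtracting the HOPS equation from the PKD and BGU equations removes the quadratic terms:
5.8 x − 126.0 y = -1087.40
136.4 x + 73.6 y = -2174.83
Solving the 2×2 system: x ≈ -20.1, y ≈ 7.7 km.
Check against HOPS (with the unrounded x, y): √(x²+y²) = 21.53 ≈ 21.52 km. ✓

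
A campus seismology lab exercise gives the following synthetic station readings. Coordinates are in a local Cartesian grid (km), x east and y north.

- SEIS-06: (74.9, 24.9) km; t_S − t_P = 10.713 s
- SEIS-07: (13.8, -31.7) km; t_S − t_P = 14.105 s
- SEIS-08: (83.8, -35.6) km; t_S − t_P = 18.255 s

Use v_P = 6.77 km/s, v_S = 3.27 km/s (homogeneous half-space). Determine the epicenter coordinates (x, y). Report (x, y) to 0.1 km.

(15.5, 57.5)

Distance from S−P lag: d = Δt · v_P v_S / (v_P − v_S) = Δt · (6.77·3.27)/(6.77−3.27) ≈ 6.3251·Δt.
So d_SEIS-06 = 67.76, d_SEIS-07 = 89.22, d_SEIS-08 = 115.46 km.
Circle about each station: (x − 74.9)² + (y − 24.9)² = 67.76²; (x − 13.8)² + (y + 31.7)² = 89.22²; (x − 83.8)² + (y + 35.6)² = 115.46².
Subtracting pairs of circle equations eliminates x²+y² and gives linear equations (the radical axes):
-122.2 x − 113.2 y = -8403.48
17.8 x − 121.0 y = -6679.81
Solving the 2×2 system: x ≈ 15.5, y ≈ 57.5 km.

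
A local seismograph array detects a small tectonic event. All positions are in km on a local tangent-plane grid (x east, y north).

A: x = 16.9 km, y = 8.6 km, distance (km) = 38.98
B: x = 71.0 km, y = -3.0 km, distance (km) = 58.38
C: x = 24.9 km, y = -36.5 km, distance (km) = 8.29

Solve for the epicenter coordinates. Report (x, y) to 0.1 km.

x ≈ 19.4 km, y ≈ -30.3 km

Circle about each station: (x − 16.9)² + (y − 8.6)² = 38.98²; (x − 71.0)² + (y + 3.0)² = 58.38²; (x − 24.9)² + (y + 36.5)² = 8.29².
Subtracting pairs of circle equations eliminates x²+y² and gives linear equations (the radical axes):
108.2 x − 23.2 y = 2801.65
16.0 x − 90.2 y = 3043.41
Solving the 2×2 system: x ≈ 19.4, y ≈ -30.3 km.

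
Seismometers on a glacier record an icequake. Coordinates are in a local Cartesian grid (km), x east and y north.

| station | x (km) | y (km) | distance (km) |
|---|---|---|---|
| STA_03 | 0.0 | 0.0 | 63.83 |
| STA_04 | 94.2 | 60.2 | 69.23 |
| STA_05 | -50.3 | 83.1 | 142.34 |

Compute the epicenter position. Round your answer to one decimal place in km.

Circle about each station: x² + y² = 63.83²; (x − 94.2)² + (y − 60.2)² = 69.23²; (x + 50.3)² + (y − 83.1)² = 142.34².
Subtracting the STA_03 equation from the STA_04 and STA_05 equations removes the quadratic terms:
188.4 x + 120.4 y = 11779.16
-100.6 x + 166.2 y = -6750.71
Solving the 2×2 system: x ≈ 63.8, y ≈ -2.0 km.

(63.8, -2.0)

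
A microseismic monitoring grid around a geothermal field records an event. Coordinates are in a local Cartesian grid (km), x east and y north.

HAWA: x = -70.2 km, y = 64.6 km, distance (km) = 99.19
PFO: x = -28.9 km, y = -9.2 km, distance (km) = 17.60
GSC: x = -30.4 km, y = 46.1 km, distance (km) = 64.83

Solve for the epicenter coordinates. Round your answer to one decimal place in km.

-12.8 km east, -16.3 km north

Circle about each station: (x + 70.2)² + (y − 64.6)² = 99.19²; (x + 28.9)² + (y + 9.2)² = 17.60²; (x + 30.4)² + (y − 46.1)² = 64.83².
Subtracting the HAWA equation from the PFO and GSC equations removes the quadratic terms:
82.6 x − 147.6 y = 1347.55
79.6 x − 37.0 y = -416.10
Solving the 2×2 system: x ≈ -12.8, y ≈ -16.3 km.
Check against HAWA (with the unrounded x, y): √((x + 70.2)²+(y − 64.6)²) = 99.19 ≈ 99.19 km. ✓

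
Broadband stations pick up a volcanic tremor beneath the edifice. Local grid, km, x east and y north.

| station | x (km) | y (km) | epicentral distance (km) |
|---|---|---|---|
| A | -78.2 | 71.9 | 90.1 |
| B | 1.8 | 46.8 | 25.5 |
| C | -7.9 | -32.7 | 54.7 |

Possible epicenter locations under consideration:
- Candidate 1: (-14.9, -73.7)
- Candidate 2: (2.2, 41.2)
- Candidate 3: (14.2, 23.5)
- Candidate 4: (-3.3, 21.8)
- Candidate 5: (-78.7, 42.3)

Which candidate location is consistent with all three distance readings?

Candidate 4

For each candidate, compare |candidate − station| to the reported distance:
Candidate 1: residuals A 68.7, B 96.2, C 13.1 → max 96.2 km
Candidate 2: residuals A 4.0, B 19.9, C 19.9 → max 19.9 km
Candidate 3: residuals A 14.2, B 0.9, C 5.7 → max 14.2 km
Candidate 4: residuals A 0.0, B 0.0, C 0.0 → max 0.0 km
Candidate 5: residuals A 60.5, B 55.1, C 48.4 → max 60.5 km
Only Candidate 4 has all residuals ≈ 0.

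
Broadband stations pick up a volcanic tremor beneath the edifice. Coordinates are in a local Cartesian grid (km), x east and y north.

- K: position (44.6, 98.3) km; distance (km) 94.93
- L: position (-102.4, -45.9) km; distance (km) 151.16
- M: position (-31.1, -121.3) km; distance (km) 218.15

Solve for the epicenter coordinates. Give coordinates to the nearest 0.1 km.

Circle about each station: (x − 44.6)² + (y − 98.3)² = 94.93²; (x + 102.4)² + (y + 45.9)² = 151.16²; (x + 31.1)² + (y + 121.3)² = 218.15².
Subtracting pairs of circle equations eliminates x²+y² and gives linear equations (the radical axes):
-294.0 x − 288.4 y = -12897.12
-151.4 x − 439.2 y = -34548.87
Solving the 2×2 system: x ≈ -50.3, y ≈ 96.0 km.
Check against K (with the unrounded x, y): √((x − 44.6)²+(y − 98.3)²) = 94.94 ≈ 94.93 km. ✓

(-50.3, 96.0)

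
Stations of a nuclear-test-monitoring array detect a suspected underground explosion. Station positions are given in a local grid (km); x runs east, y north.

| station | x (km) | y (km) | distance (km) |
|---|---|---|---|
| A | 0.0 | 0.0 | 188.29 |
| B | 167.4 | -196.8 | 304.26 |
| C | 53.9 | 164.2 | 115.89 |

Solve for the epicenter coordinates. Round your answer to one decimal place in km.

154.8 km east, 107.2 km north

Circle about each station: x² + y² = 188.29²; (x − 167.4)² + (y + 196.8)² = 304.26²; (x − 53.9)² + (y − 164.2)² = 115.89².
Subtracting the A equation from the B and C equations removes the quadratic terms:
334.8 x − 393.6 y = 9631.98
107.8 x + 328.4 y = 51889.48
Solving the 2×2 system: x ≈ 154.8, y ≈ 107.2 km.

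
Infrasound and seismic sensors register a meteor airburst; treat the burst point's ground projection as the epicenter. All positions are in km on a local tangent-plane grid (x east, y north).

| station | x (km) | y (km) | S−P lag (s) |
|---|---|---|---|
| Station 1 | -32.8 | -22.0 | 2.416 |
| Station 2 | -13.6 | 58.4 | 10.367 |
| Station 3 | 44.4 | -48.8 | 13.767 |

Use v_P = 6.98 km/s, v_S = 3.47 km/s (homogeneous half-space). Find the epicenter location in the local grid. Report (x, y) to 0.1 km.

-41.2 km east, -7.6 km north

Distance from S−P lag: d = Δt · v_P v_S / (v_P − v_S) = Δt · (6.98·3.47)/(6.98−3.47) ≈ 6.9005·Δt.
So d_Station 1 = 16.67, d_Station 2 = 71.54, d_Station 3 = 95.00 km.
Circle about each station: (x + 32.8)² + (y + 22.0)² = 16.67²; (x + 13.6)² + (y − 58.4)² = 71.54²; (x − 44.4)² + (y + 48.8)² = 95.00².
Subtracting the Station 1 equation from the Station 2 and Station 3 equations removes the quadratic terms:
38.4 x + 160.8 y = -2804.40
154.4 x − 53.6 y = -5954.15
Solving the 2×2 system: x ≈ -41.2, y ≈ -7.6 km.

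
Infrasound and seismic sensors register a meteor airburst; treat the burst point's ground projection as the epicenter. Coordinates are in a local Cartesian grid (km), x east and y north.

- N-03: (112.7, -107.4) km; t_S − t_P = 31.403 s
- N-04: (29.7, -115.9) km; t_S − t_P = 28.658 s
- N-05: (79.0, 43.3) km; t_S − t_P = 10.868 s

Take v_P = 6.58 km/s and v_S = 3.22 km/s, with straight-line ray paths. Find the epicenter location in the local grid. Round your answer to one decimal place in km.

x ≈ 13.7 km, y ≈ 64.1 km

Distance from S−P lag: d = Δt · v_P v_S / (v_P − v_S) = Δt · (6.58·3.22)/(6.58−3.22) ≈ 6.3058·Δt.
So d_N-03 = 198.02, d_N-04 = 180.71, d_N-05 = 68.53 km.
Circle about each station: (x − 112.7)² + (y + 107.4)² = 198.02²; (x − 29.7)² + (y + 115.9)² = 180.71²; (x − 79.0)² + (y − 43.3)² = 68.53².
Subtracting pairs of circle equations eliminates x²+y² and gives linear equations (the radical axes):
-166.0 x − 17.0 y = -3365.33
-67.4 x + 301.4 y = 18395.40
Solving the 2×2 system: x ≈ 13.7, y ≈ 64.1 km.
Check against N-03 (with the unrounded x, y): √((x − 112.7)²+(y + 107.4)²) = 198.02 ≈ 198.02 km. ✓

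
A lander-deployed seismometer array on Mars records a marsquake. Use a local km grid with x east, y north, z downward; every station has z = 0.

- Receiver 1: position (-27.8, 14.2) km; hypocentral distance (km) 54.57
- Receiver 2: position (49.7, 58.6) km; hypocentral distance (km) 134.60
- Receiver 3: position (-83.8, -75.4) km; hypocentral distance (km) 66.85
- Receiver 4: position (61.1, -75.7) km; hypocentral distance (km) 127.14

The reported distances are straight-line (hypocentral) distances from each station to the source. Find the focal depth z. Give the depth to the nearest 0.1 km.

Each station gives a sphere (x−x_i)² + (y−y_i)² + z² = d_i² (stations at z=0).
Subtracting the Receiver 1 sphere from Receiver 2 and Receiver 3: z² cancels, leaving linear equations in x and y:
155.0 x + 88.8 y = -10209.71
-112.0 x − 179.2 y = 10242.08
Solving: x ≈ -51.602, y ≈ -24.903 km (keep extra digits for the depth step; rounded: -51.6, -24.9).
Then from the Receiver 1 sphere: z² = 54.57² − (x + 27.8)² − (y − 14.2)² with x = -51.602, y = -24.903, so z ≈ 29.704 ≈ 29.7 km.

z ≈ 29.7 km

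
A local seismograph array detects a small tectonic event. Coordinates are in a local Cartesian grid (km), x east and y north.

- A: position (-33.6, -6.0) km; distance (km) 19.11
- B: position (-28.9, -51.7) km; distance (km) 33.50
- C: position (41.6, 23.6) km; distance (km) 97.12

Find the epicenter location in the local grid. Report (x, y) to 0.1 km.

Circle about each station: (x + 33.6)² + (y + 6.0)² = 19.11²; (x + 28.9)² + (y + 51.7)² = 33.50²; (x − 41.6)² + (y − 23.6)² = 97.12².
Subtracting the A equation from the B and C equations removes the quadratic terms:
9.4 x − 91.4 y = 1586.08
150.4 x + 59.2 y = -7944.54
Solving the 2×2 system: x ≈ -44.2, y ≈ -21.9 km.

(-44.2, -21.9)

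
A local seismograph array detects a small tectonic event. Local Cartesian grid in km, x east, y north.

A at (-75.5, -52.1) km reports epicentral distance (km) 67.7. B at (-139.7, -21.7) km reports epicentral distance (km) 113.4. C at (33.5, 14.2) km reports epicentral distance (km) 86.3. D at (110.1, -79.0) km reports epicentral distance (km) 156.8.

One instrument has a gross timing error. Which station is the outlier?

C

Solve using three stations at a time. Using A, B, D (subtract circle equations pairwise → linear system) gives (x, y) ≈ (-27.7, -4.3).
Distances from that point to each station vs reported:
  A: calculated 67.6 vs reported 67.7 → residual 0.1 km
  B: calculated 113.3 vs reported 113.4 → residual 0.1 km
  C: calculated 63.9 vs reported 86.3 → residual 22.4 km
  D: calculated 156.7 vs reported 156.8 → residual 0.1 km
A, B, D are mutually consistent (residuals ≈ 0); C is off by 22.4 km.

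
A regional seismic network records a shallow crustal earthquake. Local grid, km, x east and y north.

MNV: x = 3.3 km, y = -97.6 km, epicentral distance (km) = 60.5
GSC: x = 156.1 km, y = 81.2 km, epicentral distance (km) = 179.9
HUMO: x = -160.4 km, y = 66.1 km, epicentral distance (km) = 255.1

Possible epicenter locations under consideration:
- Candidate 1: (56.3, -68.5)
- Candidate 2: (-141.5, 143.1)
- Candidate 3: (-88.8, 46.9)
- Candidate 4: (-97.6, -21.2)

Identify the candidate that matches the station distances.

For each candidate, compare |candidate − station| to the reported distance:
Candidate 1: residuals MNV 0.0, GSC 0.0, HUMO 0.0 → max 0.0 km
Candidate 2: residuals MNV 220.4, GSC 124.1, HUMO 175.8 → max 220.4 km
Candidate 3: residuals MNV 110.9, GSC 67.4, HUMO 181.0 → max 181.0 km
Candidate 4: residuals MNV 66.1, GSC 93.7, HUMO 147.6 → max 147.6 km
Only Candidate 1 has all residuals ≈ 0.

Candidate 1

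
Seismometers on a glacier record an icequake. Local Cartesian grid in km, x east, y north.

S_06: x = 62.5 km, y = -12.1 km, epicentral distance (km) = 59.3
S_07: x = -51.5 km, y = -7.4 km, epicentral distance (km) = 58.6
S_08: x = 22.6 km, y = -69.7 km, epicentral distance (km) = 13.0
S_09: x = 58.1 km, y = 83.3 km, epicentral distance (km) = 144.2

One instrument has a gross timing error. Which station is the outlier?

Solve using three stations at a time. Using S_06, S_08, S_09 (subtract circle equations pairwise → linear system) gives (x, y) ≈ (23.3, -56.7).
Distances from that point to each station vs reported:
  S_06: calculated 59.3 vs reported 59.3 → residual 0.0 km
  S_07: calculated 89.6 vs reported 58.6 → residual 31.0 km
  S_08: calculated 13.1 vs reported 13.0 → residual 0.1 km
  S_09: calculated 144.2 vs reported 144.2 → residual 0.0 km
S_06, S_08, S_09 are mutually consistent (residuals ≈ 0); S_07 is off by 31.0 km.

S_07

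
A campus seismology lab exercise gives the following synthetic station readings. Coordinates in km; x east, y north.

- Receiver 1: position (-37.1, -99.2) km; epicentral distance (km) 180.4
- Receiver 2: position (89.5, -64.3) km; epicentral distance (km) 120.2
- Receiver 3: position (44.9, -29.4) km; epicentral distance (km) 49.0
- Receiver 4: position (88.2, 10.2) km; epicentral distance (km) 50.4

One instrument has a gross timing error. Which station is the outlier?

Receiver 3

Solve using three stations at a time. Using Receiver 1, Receiver 2, Receiver 4 (subtract circle equations pairwise → linear system) gives (x, y) ≈ (60.7, 52.4).
Distances from that point to each station vs reported:
  Receiver 1: calculated 180.4 vs reported 180.4 → residual 0.0 km
  Receiver 2: calculated 120.2 vs reported 120.2 → residual 0.0 km
  Receiver 3: calculated 83.3 vs reported 49.0 → residual 34.3 km
  Receiver 4: calculated 50.4 vs reported 50.4 → residual 0.0 km
Receiver 1, Receiver 2, Receiver 4 are mutually consistent (residuals ≈ 0); Receiver 3 is off by 34.3 km.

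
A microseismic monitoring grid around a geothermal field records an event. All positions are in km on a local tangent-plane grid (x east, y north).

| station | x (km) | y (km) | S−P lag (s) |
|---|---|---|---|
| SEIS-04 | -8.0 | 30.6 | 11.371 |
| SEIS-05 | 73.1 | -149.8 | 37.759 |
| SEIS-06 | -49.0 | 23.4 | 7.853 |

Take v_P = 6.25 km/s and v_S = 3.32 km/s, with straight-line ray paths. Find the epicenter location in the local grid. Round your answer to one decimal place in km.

(-77.6, 71.1)

Distance from S−P lag: d = Δt · v_P v_S / (v_P − v_S) = Δt · (6.25·3.32)/(6.25−3.32) ≈ 7.0819·Δt.
So d_SEIS-04 = 80.53, d_SEIS-05 = 267.41, d_SEIS-06 = 55.61 km.
Circle about each station: (x + 8.0)² + (y − 30.6)² = 80.53²; (x − 73.1)² + (y + 149.8)² = 267.41²; (x + 49.0)² + (y − 23.4)² = 55.61².
Subtracting the SEIS-04 equation from the SEIS-05 and SEIS-06 equations removes the quadratic terms:
162.2 x − 360.8 y = -38239.74
-82.0 x − 14.4 y = 5340.81
Solving the 2×2 system: x ≈ -77.6, y ≈ 71.1 km.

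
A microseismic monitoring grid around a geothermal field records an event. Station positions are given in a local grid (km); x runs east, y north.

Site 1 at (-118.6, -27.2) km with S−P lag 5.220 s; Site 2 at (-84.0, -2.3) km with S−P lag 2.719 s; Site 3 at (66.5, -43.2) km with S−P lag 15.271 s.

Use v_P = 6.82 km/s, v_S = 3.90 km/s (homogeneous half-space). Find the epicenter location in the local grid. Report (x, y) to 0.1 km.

-71.2 km east, -23.5 km north

Distance from S−P lag: d = Δt · v_P v_S / (v_P − v_S) = Δt · (6.82·3.90)/(6.82−3.90) ≈ 9.1089·Δt.
So d_Site 1 = 47.55, d_Site 2 = 24.77, d_Site 3 = 139.10 km.
Circle about each station: (x + 118.6)² + (y + 27.2)² = 47.55²; (x + 84.0)² + (y + 2.3)² = 24.77²; (x − 66.5)² + (y + 43.2)² = 139.10².
Subtracting pairs of circle equations eliminates x²+y² and gives linear equations (the radical axes):
69.2 x + 49.8 y = -6097.06
370.2 x − 32.0 y = -25605.12
Solving the 2×2 system: x ≈ -71.2, y ≈ -23.5 km.
Check against Site 1 (with the unrounded x, y): √((x + 118.6)²+(y + 27.2)²) = 47.55 ≈ 47.55 km. ✓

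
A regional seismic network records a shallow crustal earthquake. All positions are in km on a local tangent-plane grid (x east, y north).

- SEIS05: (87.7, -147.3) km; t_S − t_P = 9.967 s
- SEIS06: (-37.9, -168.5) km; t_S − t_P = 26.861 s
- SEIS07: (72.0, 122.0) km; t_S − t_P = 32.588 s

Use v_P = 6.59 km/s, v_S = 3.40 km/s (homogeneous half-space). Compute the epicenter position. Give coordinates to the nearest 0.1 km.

136.9 km east, -97.5 km north

Distance from S−P lag: d = Δt · v_P v_S / (v_P − v_S) = Δt · (6.59·3.40)/(6.59−3.40) ≈ 7.0238·Δt.
So d_SEIS05 = 70.01, d_SEIS06 = 188.67, d_SEIS07 = 228.89 km.
Circle about each station: (x − 87.7)² + (y + 147.3)² = 70.01²; (x + 37.9)² + (y + 168.5)² = 188.67²; (x − 72.0)² + (y − 122.0)² = 228.89².
Subtracting the SEIS05 equation from the SEIS06 and SEIS07 equations removes the quadratic terms:
-251.2 x − 42.4 y = -30254.89
-31.4 x + 538.6 y = -56809.81
Solving the 2×2 system: x ≈ 136.9, y ≈ -97.5 km.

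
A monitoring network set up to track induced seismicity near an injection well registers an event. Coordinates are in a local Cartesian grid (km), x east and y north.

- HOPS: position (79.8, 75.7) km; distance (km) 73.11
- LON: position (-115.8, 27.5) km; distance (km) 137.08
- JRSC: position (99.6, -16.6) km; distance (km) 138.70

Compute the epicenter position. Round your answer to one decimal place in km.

Circle about each station: (x − 79.8)² + (y − 75.7)² = 73.11²; (x + 115.8)² + (y − 27.5)² = 137.08²; (x − 99.6)² + (y + 16.6)² = 138.70².
Subtracting the HOPS equation from the LON and JRSC equations removes the quadratic terms:
-391.2 x − 96.4 y = -11378.49
39.6 x − 184.6 y = -15795.43
Solving the 2×2 system: x ≈ 7.6, y ≈ 87.2 km.

7.6 km east, 87.2 km north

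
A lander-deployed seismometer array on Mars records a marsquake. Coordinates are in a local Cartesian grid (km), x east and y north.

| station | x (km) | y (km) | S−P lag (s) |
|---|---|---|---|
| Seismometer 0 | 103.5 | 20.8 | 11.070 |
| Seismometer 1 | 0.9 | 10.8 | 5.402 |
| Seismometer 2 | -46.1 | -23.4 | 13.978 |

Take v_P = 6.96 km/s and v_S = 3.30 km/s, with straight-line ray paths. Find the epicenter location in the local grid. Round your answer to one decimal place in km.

34.8 km east, 10.5 km north

Distance from S−P lag: d = Δt · v_P v_S / (v_P − v_S) = Δt · (6.96·3.30)/(6.96−3.30) ≈ 6.2754·Δt.
So d_Seismometer 0 = 69.47, d_Seismometer 1 = 33.90, d_Seismometer 2 = 87.72 km.
Circle about each station: (x − 103.5)² + (y − 20.8)² = 69.47²; (x − 0.9)² + (y − 10.8)² = 33.90²; (x + 46.1)² + (y + 23.4)² = 87.72².
Subtracting pairs of circle equations eliminates x²+y² and gives linear equations (the radical axes):
-205.2 x − 20.0 y = -7350.57
-299.2 x − 88.4 y = -11340.84
Solving the 2×2 system: x ≈ 34.8, y ≈ 10.5 km.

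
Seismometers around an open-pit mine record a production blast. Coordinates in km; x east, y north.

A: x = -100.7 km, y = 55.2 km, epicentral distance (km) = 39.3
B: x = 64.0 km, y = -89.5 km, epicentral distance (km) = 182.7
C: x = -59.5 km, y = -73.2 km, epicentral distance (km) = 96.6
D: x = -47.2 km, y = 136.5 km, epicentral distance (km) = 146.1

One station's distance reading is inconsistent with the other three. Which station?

Solve using three stations at a time. Using A, B, C (subtract circle equations pairwise → linear system) gives (x, y) ≈ (-81.6, 20.8).
Distances from that point to each station vs reported:
  A: calculated 39.3 vs reported 39.3 → residual 0.0 km
  B: calculated 182.7 vs reported 182.7 → residual 0.0 km
  C: calculated 96.6 vs reported 96.6 → residual 0.0 km
  D: calculated 120.7 vs reported 146.1 → residual 25.4 km
A, B, C are mutually consistent (residuals ≈ 0); D is off by 25.4 km.

D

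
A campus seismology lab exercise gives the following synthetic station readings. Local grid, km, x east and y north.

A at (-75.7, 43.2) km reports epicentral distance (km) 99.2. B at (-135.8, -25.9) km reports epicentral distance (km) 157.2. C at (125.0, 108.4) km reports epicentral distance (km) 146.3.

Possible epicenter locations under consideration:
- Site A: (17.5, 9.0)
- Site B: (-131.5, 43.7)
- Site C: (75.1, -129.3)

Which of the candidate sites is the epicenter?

For each candidate, compare |candidate − station| to the reported distance:
Site A: residuals A 0.1, B 0.0, C 0.1 → max 0.1 km
Site B: residuals A 43.4, B 87.5, C 118.2 → max 118.2 km
Site C: residuals A 129.9, B 77.7, C 96.6 → max 129.9 km
Only Site A has all residuals ≈ 0.

Site A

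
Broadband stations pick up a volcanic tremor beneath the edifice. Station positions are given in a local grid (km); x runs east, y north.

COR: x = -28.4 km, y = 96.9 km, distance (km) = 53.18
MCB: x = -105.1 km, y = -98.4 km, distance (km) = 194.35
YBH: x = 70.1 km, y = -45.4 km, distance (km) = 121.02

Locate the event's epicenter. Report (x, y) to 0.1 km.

Circle about each station: (x + 28.4)² + (y − 96.9)² = 53.18²; (x + 105.1)² + (y + 98.4)² = 194.35²; (x − 70.1)² + (y + 45.4)² = 121.02².
Subtracting the COR equation from the MCB and YBH equations removes the quadratic terms:
-153.4 x − 390.6 y = -24411.41
197.0 x − 284.6 y = -15038.73
Solving the 2×2 system: x ≈ 8.9, y ≈ 59.0 km.
Check against COR (with the unrounded x, y): √((x + 28.4)²+(y − 96.9)²) = 53.17 ≈ 53.18 km. ✓

x ≈ 8.9 km, y ≈ 59.0 km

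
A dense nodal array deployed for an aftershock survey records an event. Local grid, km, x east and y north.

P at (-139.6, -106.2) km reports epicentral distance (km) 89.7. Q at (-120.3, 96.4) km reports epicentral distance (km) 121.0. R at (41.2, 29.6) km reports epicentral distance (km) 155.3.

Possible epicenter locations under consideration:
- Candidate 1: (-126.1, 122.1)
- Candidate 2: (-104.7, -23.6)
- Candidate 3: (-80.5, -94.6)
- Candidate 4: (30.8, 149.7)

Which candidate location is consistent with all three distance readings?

For each candidate, compare |candidate − station| to the reported distance:
Candidate 1: residuals P 139.0, Q 94.7, R 35.9 → max 139.0 km
Candidate 2: residuals P 0.0, Q 0.0, R 0.0 → max 0.0 km
Candidate 3: residuals P 29.5, Q 74.1, R 18.6 → max 74.1 km
Candidate 4: residuals P 217.7, Q 39.2, R 34.8 → max 217.7 km
Only Candidate 2 has all residuals ≈ 0.

Candidate 2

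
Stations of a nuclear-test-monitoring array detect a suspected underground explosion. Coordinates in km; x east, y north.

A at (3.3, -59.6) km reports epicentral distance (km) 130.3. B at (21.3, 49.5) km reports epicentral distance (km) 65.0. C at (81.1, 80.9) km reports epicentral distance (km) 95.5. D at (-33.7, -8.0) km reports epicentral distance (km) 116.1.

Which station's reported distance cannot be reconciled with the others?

Solve using three stations at a time. Using B, C, D (subtract circle equations pairwise → linear system) gives (x, y) ≈ (-11.1, 105.9).
Distances from that point to each station vs reported:
  A: calculated 166.1 vs reported 130.3 → residual 35.8 km
  B: calculated 65.1 vs reported 65.0 → residual 0.1 km
  C: calculated 95.5 vs reported 95.5 → residual 0.0 km
  D: calculated 116.1 vs reported 116.1 → residual 0.0 km
B, C, D are mutually consistent (residuals ≈ 0); A is off by 35.8 km.

A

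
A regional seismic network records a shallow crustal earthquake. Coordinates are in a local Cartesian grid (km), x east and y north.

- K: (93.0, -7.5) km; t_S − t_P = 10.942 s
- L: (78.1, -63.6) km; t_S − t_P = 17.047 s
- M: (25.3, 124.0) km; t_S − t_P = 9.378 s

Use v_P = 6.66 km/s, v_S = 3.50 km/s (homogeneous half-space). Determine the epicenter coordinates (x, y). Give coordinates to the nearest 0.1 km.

(45.7, 57.9)

Distance from S−P lag: d = Δt · v_P v_S / (v_P − v_S) = Δt · (6.66·3.50)/(6.66−3.50) ≈ 7.3766·Δt.
So d_K = 80.71, d_L = 125.75, d_M = 69.18 km.
Circle about each station: (x − 93.0)² + (y + 7.5)² = 80.71²; (x − 78.1)² + (y + 63.6)² = 125.75²; (x − 25.3)² + (y − 124.0)² = 69.18².
Subtracting the K equation from the L and M equations removes the quadratic terms:
-29.8 x − 112.2 y = -7859.64
-135.4 x + 263.0 y = 9039.07
Solving the 2×2 system: x ≈ 45.7, y ≈ 57.9 km.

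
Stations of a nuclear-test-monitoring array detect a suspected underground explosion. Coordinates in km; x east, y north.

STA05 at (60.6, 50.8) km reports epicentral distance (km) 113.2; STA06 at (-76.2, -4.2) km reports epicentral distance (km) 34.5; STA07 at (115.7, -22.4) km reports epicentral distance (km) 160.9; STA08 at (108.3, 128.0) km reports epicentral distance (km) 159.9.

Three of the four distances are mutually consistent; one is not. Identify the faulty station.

Solve using three stations at a time. Using STA05, STA06, STA07 (subtract circle equations pairwise → linear system) gives (x, y) ≈ (-42.9, 4.9).
Distances from that point to each station vs reported:
  STA05: calculated 113.2 vs reported 113.2 → residual 0.0 km
  STA06: calculated 34.5 vs reported 34.5 → residual 0.0 km
  STA07: calculated 160.9 vs reported 160.9 → residual 0.0 km
  STA08: calculated 195.0 vs reported 159.9 → residual 35.1 km
STA05, STA06, STA07 are mutually consistent (residuals ≈ 0); STA08 is off by 35.1 km.

STA08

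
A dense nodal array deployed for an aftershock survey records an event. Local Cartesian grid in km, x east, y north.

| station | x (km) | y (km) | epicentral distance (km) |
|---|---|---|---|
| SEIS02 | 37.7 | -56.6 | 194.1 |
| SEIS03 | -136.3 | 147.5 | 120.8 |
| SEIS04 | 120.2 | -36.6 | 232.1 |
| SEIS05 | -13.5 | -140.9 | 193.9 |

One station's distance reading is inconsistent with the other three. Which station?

SEIS02

Solve using three stations at a time. Using SEIS03, SEIS04, SEIS05 (subtract circle equations pairwise → linear system) gives (x, y) ≈ (-101.6, 31.8).
Distances from that point to each station vs reported:
  SEIS02: calculated 165.0 vs reported 194.1 → residual 29.1 km
  SEIS03: calculated 120.8 vs reported 120.8 → residual 0.0 km
  SEIS04: calculated 232.1 vs reported 232.1 → residual 0.0 km
  SEIS05: calculated 193.9 vs reported 193.9 → residual 0.0 km
SEIS03, SEIS04, SEIS05 are mutually consistent (residuals ≈ 0); SEIS02 is off by 29.1 km.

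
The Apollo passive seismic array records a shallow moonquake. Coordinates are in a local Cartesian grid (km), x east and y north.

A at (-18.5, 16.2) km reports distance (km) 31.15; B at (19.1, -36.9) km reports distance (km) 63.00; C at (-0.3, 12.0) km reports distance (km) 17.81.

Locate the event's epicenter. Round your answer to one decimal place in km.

Circle about each station: (x + 18.5)² + (y − 16.2)² = 31.15²; (x − 19.1)² + (y + 36.9)² = 63.00²; (x + 0.3)² + (y − 12.0)² = 17.81².
Subtracting pairs of circle equations eliminates x²+y² and gives linear equations (the radical axes):
75.2 x − 106.2 y = -1876.95
36.4 x − 8.4 y = 192.53
Solving the 2×2 system: x ≈ 11.2, y ≈ 25.6 km.

(11.2, 25.6)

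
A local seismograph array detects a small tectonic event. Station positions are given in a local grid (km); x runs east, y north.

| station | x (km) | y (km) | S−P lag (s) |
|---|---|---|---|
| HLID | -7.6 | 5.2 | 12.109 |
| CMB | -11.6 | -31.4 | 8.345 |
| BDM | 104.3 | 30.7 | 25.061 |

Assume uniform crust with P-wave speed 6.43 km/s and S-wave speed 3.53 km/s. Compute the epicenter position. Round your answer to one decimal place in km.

Distance from S−P lag: d = Δt · v_P v_S / (v_P − v_S) = Δt · (6.43·3.53)/(6.43−3.53) ≈ 7.8269·Δt.
So d_HLID = 94.78, d_CMB = 65.32, d_BDM = 196.15 km.
Circle about each station: (x + 7.6)² + (y − 5.2)² = 94.78²; (x + 11.6)² + (y + 31.4)² = 65.32²; (x − 104.3)² + (y − 30.7)² = 196.15².
Subtracting pairs of circle equations eliminates x²+y² and gives linear equations (the radical axes):
-8.0 x − 73.2 y = 5752.27
223.8 x + 51.0 y = -17755.39
Solving the 2×2 system: x ≈ -63.0, y ≈ -71.7 km.

(-63.0, -71.7)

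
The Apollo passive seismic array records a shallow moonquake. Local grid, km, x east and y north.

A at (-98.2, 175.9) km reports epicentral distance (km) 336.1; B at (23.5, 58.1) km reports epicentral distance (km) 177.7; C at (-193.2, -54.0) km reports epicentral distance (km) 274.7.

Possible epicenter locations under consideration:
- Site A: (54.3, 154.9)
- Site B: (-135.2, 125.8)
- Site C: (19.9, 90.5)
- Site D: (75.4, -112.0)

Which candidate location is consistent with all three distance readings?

For each candidate, compare |candidate − station| to the reported distance:
Site A: residuals A 182.2, B 76.1, C 49.2 → max 182.2 km
Site B: residuals A 273.8, B 5.2, C 85.8 → max 273.8 km
Site C: residuals A 190.4, B 145.1, C 17.2 → max 190.4 km
Site D: residuals A 0.1, B 0.1, C 0.1 → max 0.1 km
Only Site D has all residuals ≈ 0.

Site D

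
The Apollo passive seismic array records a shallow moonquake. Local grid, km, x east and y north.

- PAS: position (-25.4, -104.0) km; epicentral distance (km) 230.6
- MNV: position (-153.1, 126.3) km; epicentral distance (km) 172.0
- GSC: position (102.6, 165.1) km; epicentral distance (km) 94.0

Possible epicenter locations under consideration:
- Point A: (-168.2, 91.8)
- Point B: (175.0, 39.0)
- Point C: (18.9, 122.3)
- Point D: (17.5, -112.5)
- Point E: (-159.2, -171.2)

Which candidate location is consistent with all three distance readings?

For each candidate, compare |candidate − station| to the reported distance:
Point A: residuals PAS 11.7, MNV 134.3, GSC 186.5 → max 186.5 km
Point B: residuals PAS 15.6, MNV 167.5, GSC 51.4 → max 167.5 km
Point C: residuals PAS 0.0, MNV 0.0, GSC 0.0 → max 0.0 km
Point D: residuals PAS 186.9, MNV 121.5, GSC 196.4 → max 196.4 km
Point E: residuals PAS 80.9, MNV 125.6, GSC 332.2 → max 332.2 km
Only Point C has all residuals ≈ 0.

Point C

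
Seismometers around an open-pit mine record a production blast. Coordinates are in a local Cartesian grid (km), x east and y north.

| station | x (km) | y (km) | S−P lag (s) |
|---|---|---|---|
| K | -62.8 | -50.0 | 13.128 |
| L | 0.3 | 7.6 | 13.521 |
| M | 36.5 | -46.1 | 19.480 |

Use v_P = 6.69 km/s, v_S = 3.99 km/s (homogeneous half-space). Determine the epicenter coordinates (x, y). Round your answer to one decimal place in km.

(-119.6, 66.7)

Distance from S−P lag: d = Δt · v_P v_S / (v_P − v_S) = Δt · (6.69·3.99)/(6.69−3.99) ≈ 9.8863·Δt.
So d_K = 129.79, d_L = 133.67, d_M = 192.59 km.
Circle about each station: (x + 62.8)² + (y + 50.0)² = 129.79²; (x − 0.3)² + (y − 7.6)² = 133.67²; (x − 36.5)² + (y + 46.1)² = 192.59².
Subtracting pairs of circle equations eliminates x²+y² and gives linear equations (the radical axes):
126.2 x + 115.2 y = -7408.21
198.6 x + 7.8 y = -23231.84
Solving the 2×2 system: x ≈ -119.6, y ≈ 66.7 km.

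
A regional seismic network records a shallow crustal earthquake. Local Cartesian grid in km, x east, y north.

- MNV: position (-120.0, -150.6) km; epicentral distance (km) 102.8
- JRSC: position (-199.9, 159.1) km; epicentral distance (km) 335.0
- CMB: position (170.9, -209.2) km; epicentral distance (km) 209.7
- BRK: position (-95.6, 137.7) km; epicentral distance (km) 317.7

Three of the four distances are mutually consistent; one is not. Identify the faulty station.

BRK

Solve using three stations at a time. Using MNV, JRSC, CMB (subtract circle equations pairwise → linear system) gives (x, y) ≈ (-20.7, -123.9).
Distances from that point to each station vs reported:
  MNV: calculated 102.8 vs reported 102.8 → residual 0.0 km
  JRSC: calculated 335.0 vs reported 335.0 → residual 0.0 km
  CMB: calculated 209.7 vs reported 209.7 → residual 0.0 km
  BRK: calculated 272.2 vs reported 317.7 → residual 45.5 km
MNV, JRSC, CMB are mutually consistent (residuals ≈ 0); BRK is off by 45.5 km.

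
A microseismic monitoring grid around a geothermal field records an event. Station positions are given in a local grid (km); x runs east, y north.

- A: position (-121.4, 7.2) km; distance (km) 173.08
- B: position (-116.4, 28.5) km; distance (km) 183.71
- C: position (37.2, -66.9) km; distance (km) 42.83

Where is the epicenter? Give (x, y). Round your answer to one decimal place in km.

x ≈ 12.8 km, y ≈ -102.1 km

Circle about each station: (x + 121.4)² + (y − 7.2)² = 173.08²; (x + 116.4)² + (y − 28.5)² = 183.71²; (x − 37.2)² + (y + 66.9)² = 42.83².
Subtracting pairs of circle equations eliminates x²+y² and gives linear equations (the radical axes):
10.0 x + 42.6 y = -4221.27
317.2 x − 148.2 y = 19191.93
Solving the 2×2 system: x ≈ 12.8, y ≈ -102.1 km.
Check against A (with the unrounded x, y): √((x + 121.4)²+(y − 7.2)²) = 173.08 ≈ 173.08 km. ✓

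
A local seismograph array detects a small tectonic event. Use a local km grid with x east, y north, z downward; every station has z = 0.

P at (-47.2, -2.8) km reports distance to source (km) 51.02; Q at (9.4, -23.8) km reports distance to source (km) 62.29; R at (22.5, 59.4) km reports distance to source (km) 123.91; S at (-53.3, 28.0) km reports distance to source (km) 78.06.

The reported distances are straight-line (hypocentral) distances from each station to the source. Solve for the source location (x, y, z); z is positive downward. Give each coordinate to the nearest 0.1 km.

Each station gives a sphere (x−x_i)² + (y−y_i)² + z² = d_i² (stations at z=0).
Subtracting the P sphere from Q and R: z² cancels, leaving linear equations in x and y:
113.2 x − 42.0 y = -2857.88
139.4 x + 124.4 y = -10951.72
Solving: x ≈ -40.904, y ≈ -42.200 km (keep extra digits for the depth step; rounded: -40.9, -42.2).
Then from the P sphere: z² = 51.02² − (x + 47.2)² − (y + 2.8)² with x = -40.904, y = -42.200, so z ≈ 31.797 ≈ 31.8 km.
Check against S (with the unrounded solution): distance 78.06 ≈ 78.06 km. ✓

(-40.9, -42.2, 31.8)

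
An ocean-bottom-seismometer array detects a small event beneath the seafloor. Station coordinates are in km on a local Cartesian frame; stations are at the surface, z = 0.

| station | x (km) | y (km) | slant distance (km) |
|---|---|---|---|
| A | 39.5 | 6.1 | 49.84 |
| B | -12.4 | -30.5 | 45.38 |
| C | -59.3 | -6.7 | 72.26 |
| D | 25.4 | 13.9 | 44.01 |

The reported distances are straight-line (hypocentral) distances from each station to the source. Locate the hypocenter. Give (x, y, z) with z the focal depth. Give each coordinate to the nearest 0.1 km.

(4.6, -5.3, 33.7)

Each station gives a sphere (x−x_i)² + (y−y_i)² + z² = d_i² (stations at z=0).
Subtracting the A sphere from B and C: z² cancels, leaving linear equations in x and y:
-103.8 x − 73.2 y = -88.77
-197.6 x − 25.6 y = -773.56
Solving: x ≈ 4.603, y ≈ -5.315 km (keep extra digits for the depth step; rounded: 4.6, -5.3).
Then from the A sphere: z² = 49.84² − (x − 39.5)² − (y − 6.1)² with x = 4.603, y = -5.315, so z ≈ 33.703 ≈ 33.7 km.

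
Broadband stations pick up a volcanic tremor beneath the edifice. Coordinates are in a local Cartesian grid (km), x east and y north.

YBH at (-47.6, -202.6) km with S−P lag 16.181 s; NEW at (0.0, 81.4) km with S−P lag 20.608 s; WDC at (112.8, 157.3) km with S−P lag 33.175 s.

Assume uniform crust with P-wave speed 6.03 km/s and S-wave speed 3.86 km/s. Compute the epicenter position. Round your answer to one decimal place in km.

(-160.4, -70.7)

Distance from S−P lag: d = Δt · v_P v_S / (v_P − v_S) = Δt · (6.03·3.86)/(6.03−3.86) ≈ 10.7262·Δt.
So d_YBH = 173.56, d_NEW = 221.05, d_WDC = 355.84 km.
Circle about each station: (x + 47.6)² + (y + 202.6)² = 173.56²; x² + (y − 81.4)² = 221.05²; (x − 112.8)² + (y − 157.3)² = 355.84².
Subtracting the YBH equation from the NEW and WDC equations removes the quadratic terms:
95.2 x + 568.0 y = -55426.59
320.8 x + 719.8 y = -102344.42
Solving the 2×2 system: x ≈ -160.4, y ≈ -70.7 km.
Check against YBH (with the unrounded x, y): √((x + 47.6)²+(y + 202.6)²) = 173.56 ≈ 173.56 km. ✓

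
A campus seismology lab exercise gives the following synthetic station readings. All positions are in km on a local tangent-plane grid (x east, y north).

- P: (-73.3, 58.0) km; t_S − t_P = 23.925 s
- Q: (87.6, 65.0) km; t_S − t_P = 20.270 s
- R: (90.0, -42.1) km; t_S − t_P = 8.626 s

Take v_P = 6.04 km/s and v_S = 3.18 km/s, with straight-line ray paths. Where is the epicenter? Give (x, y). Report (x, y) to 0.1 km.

Distance from S−P lag: d = Δt · v_P v_S / (v_P − v_S) = Δt · (6.04·3.18)/(6.04−3.18) ≈ 6.7158·Δt.
So d_P = 160.68, d_Q = 136.13, d_R = 57.93 km.
Circle about each station: (x + 73.3)² + (y − 58.0)² = 160.68²; (x − 87.6)² + (y − 65.0)² = 136.13²; (x − 90.0)² + (y + 42.1)² = 57.93².
Subtracting the P equation from the Q and R equations removes the quadratic terms:
321.8 x + 14.0 y = 10448.56
326.6 x − 200.2 y = 23597.70
Solving the 2×2 system: x ≈ 35.1, y ≈ -60.6 km.

(35.1, -60.6)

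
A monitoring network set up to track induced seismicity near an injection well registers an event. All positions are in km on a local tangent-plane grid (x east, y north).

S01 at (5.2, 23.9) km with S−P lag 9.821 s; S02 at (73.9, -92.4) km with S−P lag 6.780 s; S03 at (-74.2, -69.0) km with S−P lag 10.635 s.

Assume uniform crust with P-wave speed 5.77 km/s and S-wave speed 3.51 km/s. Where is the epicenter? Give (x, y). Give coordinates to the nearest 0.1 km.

(20.9, -62.7)

Distance from S−P lag: d = Δt · v_P v_S / (v_P − v_S) = Δt · (5.77·3.51)/(5.77−3.51) ≈ 8.9614·Δt.
So d_S01 = 88.01, d_S02 = 60.76, d_S03 = 95.30 km.
Circle about each station: (x − 5.2)² + (y − 23.9)² = 88.01²; (x − 73.9)² + (y + 92.4)² = 60.76²; (x + 74.2)² + (y + 69.0)² = 95.30².
Subtracting the S01 equation from the S02 and S03 equations removes the quadratic terms:
137.4 x − 232.6 y = 17454.70
-158.8 x − 185.8 y = 8332.06
Solving the 2×2 system: x ≈ 20.9, y ≈ -62.7 km.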